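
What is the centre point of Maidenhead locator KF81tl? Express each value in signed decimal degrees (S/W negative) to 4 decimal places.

-38.5208, 37.6250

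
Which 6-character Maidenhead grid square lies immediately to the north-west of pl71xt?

PL71wu

Longitude subsquare x = 23; −1 → 22 = w.
Latitude subsquare t = 19; +1 → 20 = u.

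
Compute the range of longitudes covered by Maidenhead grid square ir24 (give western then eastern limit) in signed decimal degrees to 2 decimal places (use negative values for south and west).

Field I=8, R=17: +8·20° lon, +17·10° lat → SW at lon -20°, lat 80°.
Square 2, 4: +2·2° lon, +4·1° lat → SW at lon -16°, lat 84°.
Cell spans 2° lon × 1° lat.
west -16.00, east -14.00.

-16.00, -14.00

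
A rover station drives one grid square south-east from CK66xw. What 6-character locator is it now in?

CK76av

Longitude subsquare x = 23; +1 → 24, wraps to 0 = a, carry into square.
Longitude square 6; +1 → 7.
Latitude subsquare w = 22; −1 → 21 = v.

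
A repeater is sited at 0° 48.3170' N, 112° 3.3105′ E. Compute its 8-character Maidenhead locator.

OJ60at63

Shift to the Maidenhead origin (180°W, 90°S): lon 292.05518, lat 90.80528.
Field: 292.05518/20 → 14 → O, 90.80528/10 → 9 → J; chars OJ.
Square: 12.05518/2 → 6, 0.80528/1 → 0; chars 60.
Subsquare: 0.05518/0.0833333 → 0 → a, 0.80528/0.0416667 → 19 → t; chars at.
Extended square: 0.05518/0.00833333 → 6, 0.01362/0.00416667 → 3; chars 63.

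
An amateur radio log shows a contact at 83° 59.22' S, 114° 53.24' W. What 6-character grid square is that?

DA26na

Shift to the Maidenhead origin (180°W, 90°S): lon 65.1127, lat 6.0130.
Field: lon ⌊65.1127/20⌋ = 3 → D; lat ⌊6.0130/10⌋ = 0 → A.
Square: lon ⌊5.1127/2⌋ = 2; lat ⌊6.0130/1⌋ = 6.
Subsquare: lon ⌊1.1127/0.0833333⌋ = 13 → n; lat ⌊0.0130/0.0416667⌋ = 0 → a.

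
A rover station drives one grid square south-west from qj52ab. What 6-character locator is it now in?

Longitude subsquare a = 0; −1 → -1, wraps to 23 = x, carry into square.
Longitude square 5; −1 → 4.
Latitude subsquare b = 1; −1 → 0 = a.

QJ42xa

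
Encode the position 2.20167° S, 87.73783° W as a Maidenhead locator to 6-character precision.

EI67dt

Shift to the Maidenhead origin (180°W, 90°S): lon 92.2622, lat 87.7983.
Field: 92.2622/20 → 4 → E, 87.7983/10 → 8 → I; chars EI.
Square: 12.2622/2 → 6, 7.7983/1 → 7; chars 67.
Subsquare: 0.2622/0.0833333 → 3 → d, 0.7983/0.0416667 → 19 → t; chars dt.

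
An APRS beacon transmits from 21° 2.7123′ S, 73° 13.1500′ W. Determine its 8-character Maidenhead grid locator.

FG38jw39

Shift to the Maidenhead origin (180°W, 90°S): lon 106.78083, lat 68.95480.
Field: 106.78083/20 → 5 → F, 68.95480/10 → 6 → G; chars FG.
Square: 6.78083/2 → 3, 8.95480/1 → 8; chars 38.
Subsquare: 0.78083/0.0833333 → 9 → j, 0.95480/0.0416667 → 22 → w; chars jw.
Extended square: 0.03083/0.00833333 → 3, 0.03813/0.00416667 → 9; chars 39.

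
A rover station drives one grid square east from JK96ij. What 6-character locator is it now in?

JK96jj

Longitude subsquare i = 8; +1 → 9 = j.
The latitude characters are unchanged.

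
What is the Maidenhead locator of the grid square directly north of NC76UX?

NC77ua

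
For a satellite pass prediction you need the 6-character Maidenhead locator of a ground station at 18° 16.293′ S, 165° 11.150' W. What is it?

AH71jr

Offset from 180°W / 90°S: lon 14.8142°, lat 71.7284°.
Field: 14.8142/20 → 0 → A, 71.7284/10 → 7 → H; chars AH.
Square: 14.8142/2 → 7, 1.7284/1 → 1; chars 71.
Subsquare: 0.8142/0.0833333 → 9 → j, 0.7284/0.0416667 → 17 → r; chars jr.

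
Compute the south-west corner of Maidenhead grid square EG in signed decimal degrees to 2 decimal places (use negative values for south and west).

-30.00, -100.00

Field E=4, G=6: +4·20° lon, +6·10° lat → SW at lon -100°, lat -30°.
latitude -30.00, longitude -100.00.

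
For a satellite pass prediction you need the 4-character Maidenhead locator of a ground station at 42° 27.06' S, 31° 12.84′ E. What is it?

Shift to the Maidenhead origin (180°W, 90°S): lon 211.21, lat 47.55.
Field: 211.21/20 → 10 → K, 47.55/10 → 4 → E; chars KE.
Square: 11.21/2 → 5, 7.55/1 → 7; chars 57.

KE57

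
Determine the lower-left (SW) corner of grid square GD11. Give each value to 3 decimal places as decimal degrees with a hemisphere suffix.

59.000° S, 58.000° W

Field G=6, D=3: +6·20° lon, +3·10° lat → SW at lon -60°, lat -60°.
Square 1, 1: +1·2° lon, +1·1° lat → SW at lon -58°, lat -59°.
latitude 59.000° S, longitude 58.000° W.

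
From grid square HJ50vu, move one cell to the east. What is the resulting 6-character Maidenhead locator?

HJ50wu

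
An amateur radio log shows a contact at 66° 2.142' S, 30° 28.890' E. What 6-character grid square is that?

KC53fx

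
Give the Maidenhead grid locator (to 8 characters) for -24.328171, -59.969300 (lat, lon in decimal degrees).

Add 180° to longitude and 90° to latitude: 120.03070, 65.67183.
Field: 120.03070/20 → 6 → G, 65.67183/10 → 6 → G; chars GG.
Square: 0.03070/2 → 0, 5.67183/1 → 5; chars 05.
Subsquare: 0.03070/0.0833333 → 0 → a, 0.67183/0.0416667 → 16 → q; chars aq.
Extended square: 0.03070/0.00833333 → 3, 0.00516/0.00416667 → 1; chars 31.

GG05aq31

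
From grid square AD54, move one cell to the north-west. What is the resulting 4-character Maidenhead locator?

Longitude square 5; −1 → 4.
Latitude square 4; +1 → 5.

AD45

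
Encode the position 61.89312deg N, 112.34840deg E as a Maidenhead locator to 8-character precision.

Shift to the Maidenhead origin (180°W, 90°S): lon 292.34840, lat 151.89312.
Field: lon ⌊292.34840/20⌋ = 14 → O; lat ⌊151.89312/10⌋ = 15 → P.
Square: lon ⌊12.34840/2⌋ = 6; lat ⌊1.89312/1⌋ = 1.
Subsquare: lon ⌊0.34840/0.0833333⌋ = 4 → e; lat ⌊0.89312/0.0416667⌋ = 21 → v.
Extended square: lon ⌊0.01507/0.00833333⌋ = 1; lat ⌊0.01812/0.00416667⌋ = 4.

OP61ev14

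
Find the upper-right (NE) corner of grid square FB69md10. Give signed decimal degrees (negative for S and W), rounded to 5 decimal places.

Field F=5, B=1: +5·20° lon, +1·10° lat → SW at lon -80°, lat -80°.
Square 6, 9: +6·2° lon, +9·1° lat → SW at lon -68°, lat -71°.
Subsquare m=12, d=3: +12·0.0833333° lon, +3·0.0416667° lat → SW at lon -67°, lat -70.875°.
Extended square 1, 0: +1·0.00833333° lon, +0·0.00416667° lat → SW at lon -66.9917°, lat -70.875°.
Cell spans 0.00833333° lon × 0.00416667° lat. NE corner is SW corner plus one full cell.
latitude -70.87083, longitude -66.98333.

-70.87083, -66.98333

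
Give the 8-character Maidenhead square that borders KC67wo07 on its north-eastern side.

Longitude extended square 0; +1 → 1.
Latitude extended square 7; +1 → 8.

KC67wo18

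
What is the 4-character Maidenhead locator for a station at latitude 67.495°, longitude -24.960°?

Add 180° to longitude and 90° to latitude: 155.04, 157.50.
Field: 155.04/20 → 7 → H, 157.50/10 → 15 → P; chars HP.
Square: 15.04/2 → 7, 7.50/1 → 7; chars 77.

HP77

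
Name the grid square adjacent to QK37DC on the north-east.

QK37ed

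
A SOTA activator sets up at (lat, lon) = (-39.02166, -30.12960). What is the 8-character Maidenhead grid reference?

HF40wx44

Add 180° to longitude and 90° to latitude: 149.87040, 50.97834.
Field (20°×10°, letters A–R): lon ⌊149.87040/20⌋ = 7 → H; lat ⌊50.97834/10⌋ = 5 → F.
Square (2°×1°, digits 0–9): lon ⌊9.87040/2⌋ = 4; lat ⌊0.97834/1⌋ = 0.
Subsquare (5′×2.5′, letters a–x): lon ⌊1.87040/0.0833333⌋ = 22 → w; lat ⌊0.97834/0.0416667⌋ = 23 → x.
Extended square (30″×15″, digits 0–9): lon ⌊0.03707/0.00833333⌋ = 4; lat ⌊0.02001/0.00416667⌋ = 4.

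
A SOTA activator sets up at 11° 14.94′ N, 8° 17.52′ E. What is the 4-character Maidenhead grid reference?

JK41

Add 180° to longitude and 90° to latitude: 188.29, 101.25.
Field: 188.29/20 → 9 → J, 101.25/10 → 10 → K; chars JK.
Square: 8.29/2 → 4, 1.25/1 → 1; chars 41.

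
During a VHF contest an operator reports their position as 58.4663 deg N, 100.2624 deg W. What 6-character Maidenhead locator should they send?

Offset from 180°W / 90°S: lon 79.7376°, lat 148.4663°.
Field: lon ⌊79.7376/20⌋ = 3 → D; lat ⌊148.4663/10⌋ = 14 → O.
Square: lon ⌊19.7376/2⌋ = 9; lat ⌊8.4663/1⌋ = 8.
Subsquare: lon ⌊1.7376/0.0833333⌋ = 20 → u; lat ⌊0.4663/0.0416667⌋ = 11 → l.

DO98ul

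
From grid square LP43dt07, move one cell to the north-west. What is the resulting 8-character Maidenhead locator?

LP43ct98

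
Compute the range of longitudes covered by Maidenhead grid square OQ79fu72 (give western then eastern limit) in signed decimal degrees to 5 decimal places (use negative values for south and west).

Field O=14, Q=16: +14·20° lon, +16·10° lat → SW at lon 100°, lat 70°.
Square 7, 9: +7·2° lon, +9·1° lat → SW at lon 114°, lat 79°.
Subsquare f=5, u=20: +5·0.0833333° lon, +20·0.0416667° lat → SW at lon 114.417°, lat 79.8333°.
Extended square 7, 2: +7·0.00833333° lon, +2·0.00416667° lat → SW at lon 114.475°, lat 79.8417°.
Cell spans 0.00833333° lon × 0.00416667° lat.
west 114.47500, east 114.48333.

114.47500, 114.48333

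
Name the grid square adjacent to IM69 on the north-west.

Longitude square 6; −1 → 5.
Latitude square 9; +1 → 10, wraps to 0, carry into field.
Latitude field M = 12; +1 → 13 = N.

IN50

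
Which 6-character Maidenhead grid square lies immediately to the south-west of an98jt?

AN98is

Longitude subsquare j = 9; −1 → 8 = i.
Latitude subsquare t = 19; −1 → 18 = s.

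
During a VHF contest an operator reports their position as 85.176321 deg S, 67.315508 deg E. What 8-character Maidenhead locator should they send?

MA34pt77

Offset from 180°W / 90°S: lon 247.31551°, lat 4.82368°.
Field: lon ⌊247.31551/20⌋ = 12 → M; lat ⌊4.82368/10⌋ = 0 → A.
Square: lon ⌊7.31551/2⌋ = 3; lat ⌊4.82368/1⌋ = 4.
Subsquare: lon ⌊1.31551/0.0833333⌋ = 15 → p; lat ⌊0.82368/0.0416667⌋ = 19 → t.
Extended square: lon ⌊0.06551/0.00833333⌋ = 7; lat ⌊0.03201/0.00416667⌋ = 7.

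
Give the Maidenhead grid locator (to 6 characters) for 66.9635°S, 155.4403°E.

QC73ra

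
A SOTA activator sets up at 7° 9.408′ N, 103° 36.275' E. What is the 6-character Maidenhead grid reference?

Offset from 180°W / 90°S: lon 283.6046°, lat 97.1568°.
Field (20°×10°, letters A–R): lon ⌊283.6046/20⌋ = 14 → O; lat ⌊97.1568/10⌋ = 9 → J.
Square (2°×1°, digits 0–9): lon ⌊3.6046/2⌋ = 1; lat ⌊7.1568/1⌋ = 7.
Subsquare (5′×2.5′, letters a–x): lon ⌊1.6046/0.0833333⌋ = 19 → t; lat ⌊0.1568/0.0416667⌋ = 3 → d.

OJ17td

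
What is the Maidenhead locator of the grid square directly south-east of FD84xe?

Longitude subsquare x = 23; +1 → 24, wraps to 0 = a, carry into square.
Longitude square 8; +1 → 9.
Latitude subsquare e = 4; −1 → 3 = d.

FD94ad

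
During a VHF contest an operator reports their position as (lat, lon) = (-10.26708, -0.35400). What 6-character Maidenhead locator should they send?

IH99tr

Shift to the Maidenhead origin (180°W, 90°S): lon 179.6460, lat 79.7329.
Field: 179.6460/20 → 8 → I, 79.7329/10 → 7 → H; chars IH.
Square: 19.6460/2 → 9, 9.7329/1 → 9; chars 99.
Subsquare: 1.6460/0.0833333 → 19 → t, 0.7329/0.0416667 → 17 → r; chars tr.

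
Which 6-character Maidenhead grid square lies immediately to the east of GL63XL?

GL73al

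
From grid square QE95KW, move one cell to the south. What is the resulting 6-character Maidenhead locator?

QE95kv

Latitude subsquare w = 22; −1 → 21 = v.
The longitude characters are unchanged.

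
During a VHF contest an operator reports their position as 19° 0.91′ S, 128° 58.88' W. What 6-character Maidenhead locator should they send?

CH50mx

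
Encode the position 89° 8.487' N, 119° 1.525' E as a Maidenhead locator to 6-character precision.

OR99md

Shift to the Maidenhead origin (180°W, 90°S): lon 299.0254, lat 179.1415.
Field: 299.0254/20 → 14 → O, 179.1415/10 → 17 → R; chars OR.
Square: 19.0254/2 → 9, 9.1415/1 → 9; chars 99.
Subsquare: 1.0254/0.0833333 → 12 → m, 0.1415/0.0416667 → 3 → d; chars md.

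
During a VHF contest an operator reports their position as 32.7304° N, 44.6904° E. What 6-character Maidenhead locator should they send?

LM22ir

Shift to the Maidenhead origin (180°W, 90°S): lon 224.6904, lat 122.7304.
Field: 224.6904/20 → 11 → L, 122.7304/10 → 12 → M; chars LM.
Square: 4.6904/2 → 2, 2.7304/1 → 2; chars 22.
Subsquare: 0.6904/0.0833333 → 8 → i, 0.7304/0.0416667 → 17 → r; chars ir.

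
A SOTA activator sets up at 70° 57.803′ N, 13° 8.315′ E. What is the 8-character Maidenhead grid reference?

Shift to the Maidenhead origin (180°W, 90°S): lon 193.13858, lat 160.96338.
Field (20°×10°, letters A–R): 193.13858/20 → 9 → J, 160.96338/10 → 16 → Q; chars JQ.
Square (2°×1°, digits 0–9): 13.13858/2 → 6, 0.96338/1 → 0; chars 60.
Subsquare (5′×2.5′, letters a–x): 1.13858/0.0833333 → 13 → n, 0.96338/0.0416667 → 23 → x; chars nx.
Extended square (30″×15″, digits 0–9): 0.05525/0.00833333 → 6, 0.00505/0.00416667 → 1; chars 61.

JQ60nx61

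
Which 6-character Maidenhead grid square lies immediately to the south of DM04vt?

Latitude subsquare t = 19; −1 → 18 = s.
The longitude characters are unchanged.

DM04vs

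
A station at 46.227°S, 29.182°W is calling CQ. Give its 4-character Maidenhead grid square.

Shift to the Maidenhead origin (180°W, 90°S): lon 150.82, lat 43.77.
Field (20°×10°, letters A–R): 150.82/20 → 7 → H, 43.77/10 → 4 → E; chars HE.
Square (2°×1°, digits 0–9): 10.82/2 → 5, 3.77/1 → 3; chars 53.

HE53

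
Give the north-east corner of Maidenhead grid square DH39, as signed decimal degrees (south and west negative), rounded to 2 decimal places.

-10.00, -112.00

Field D=3, H=7: +3·20° lon, +7·10° lat → SW at lon -120°, lat -20°.
Square 3, 9: +3·2° lon, +9·1° lat → SW at lon -114°, lat -11°.
Cell spans 2° lon × 1° lat. NE corner is SW corner plus one full cell.
latitude -10.00, longitude -112.00.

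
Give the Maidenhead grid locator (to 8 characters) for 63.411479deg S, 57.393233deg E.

LC86qo71

Add 180° to longitude and 90° to latitude: 237.39323, 26.58852.
Field: 237.39323/20 → 11 → L, 26.58852/10 → 2 → C; chars LC.
Square: 17.39323/2 → 8, 6.58852/1 → 6; chars 86.
Subsquare: 1.39323/0.0833333 → 16 → q, 0.58852/0.0416667 → 14 → o; chars qo.
Extended square: 0.05990/0.00833333 → 7, 0.00519/0.00416667 → 1; chars 71.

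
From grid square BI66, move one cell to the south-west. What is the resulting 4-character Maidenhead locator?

BI55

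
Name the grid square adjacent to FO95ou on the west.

FO95nu

Longitude subsquare o = 14; −1 → 13 = n.
The latitude characters are unchanged.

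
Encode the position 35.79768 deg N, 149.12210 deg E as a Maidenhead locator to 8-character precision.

QM45nt41

Offset from 180°W / 90°S: lon 329.12210°, lat 125.79768°.
Field: 329.12210/20 → 16 → Q, 125.79768/10 → 12 → M; chars QM.
Square: 9.12210/2 → 4, 5.79768/1 → 5; chars 45.
Subsquare: 1.12210/0.0833333 → 13 → n, 0.79768/0.0416667 → 19 → t; chars nt.
Extended square: 0.03877/0.00833333 → 4, 0.00601/0.00416667 → 1; chars 41.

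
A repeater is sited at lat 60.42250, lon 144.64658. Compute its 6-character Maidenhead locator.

QP20hk

Add 180° to longitude and 90° to latitude: 324.6466, 150.4225.
Field: 324.6466/20 → 16 → Q, 150.4225/10 → 15 → P; chars QP.
Square: 4.6466/2 → 2, 0.4225/1 → 0; chars 20.
Subsquare: 0.6466/0.0833333 → 7 → h, 0.4225/0.0416667 → 10 → k; chars hk.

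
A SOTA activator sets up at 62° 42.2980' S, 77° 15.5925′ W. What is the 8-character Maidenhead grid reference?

FC17ih80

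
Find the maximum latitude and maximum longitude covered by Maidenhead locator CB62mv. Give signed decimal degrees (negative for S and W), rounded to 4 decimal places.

Field C=2, B=1: +2·20° lon, +1·10° lat → SW at lon -140°, lat -80°.
Square 6, 2: +6·2° lon, +2·1° lat → SW at lon -128°, lat -78°.
Subsquare m=12, v=21: +12·0.0833333° lon, +21·0.0416667° lat → SW at lon -127°, lat -77.125°.
Cell spans 0.0833333° lon × 0.0416667° lat. NE corner is SW corner plus one full cell.
latitude -77.0833, longitude -126.9167.

-77.0833, -126.9167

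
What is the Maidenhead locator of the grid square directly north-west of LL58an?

LL48xo

Longitude subsquare a = 0; −1 → -1, wraps to 23 = x, carry into square.
Longitude square 5; −1 → 4.
Latitude subsquare n = 13; +1 → 14 = o.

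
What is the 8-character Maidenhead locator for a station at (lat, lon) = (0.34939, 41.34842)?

LJ00qi13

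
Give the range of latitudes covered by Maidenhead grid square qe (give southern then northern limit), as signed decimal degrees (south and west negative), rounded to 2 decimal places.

Field Q=16, E=4: +16·20° lon, +4·10° lat → SW at lon 140°, lat -50°.
Cell spans 20° lon × 10° lat.
south -50.00, north -40.00.

-50.00, -40.00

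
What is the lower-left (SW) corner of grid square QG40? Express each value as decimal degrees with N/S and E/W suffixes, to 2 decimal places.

30.00° S, 148.00° E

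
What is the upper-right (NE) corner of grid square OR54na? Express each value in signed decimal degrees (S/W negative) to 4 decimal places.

84.0417, 111.1667

Field O=14, R=17: +14·20° lon, +17·10° lat → SW at lon 100°, lat 80°.
Square 5, 4: +5·2° lon, +4·1° lat → SW at lon 110°, lat 84°.
Subsquare n=13, a=0: +13·0.0833333° lon, +0·0.0416667° lat → SW at lon 111.083°, lat 84°.
Cell spans 0.0833333° lon × 0.0416667° lat. NE corner is SW corner plus one full cell.
latitude 84.0417, longitude 111.1667.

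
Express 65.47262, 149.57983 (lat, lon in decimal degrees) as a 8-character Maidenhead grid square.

QP45sl93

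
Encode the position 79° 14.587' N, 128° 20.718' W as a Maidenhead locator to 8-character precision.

Shift to the Maidenhead origin (180°W, 90°S): lon 51.65470, lat 169.24312.
Field: 51.65470/20 → 2 → C, 169.24312/10 → 16 → Q; chars CQ.
Square: 11.65470/2 → 5, 9.24312/1 → 9; chars 59.
Subsquare: 1.65470/0.0833333 → 19 → t, 0.24312/0.0416667 → 5 → f; chars tf.
Extended square: 0.07137/0.00833333 → 8, 0.03478/0.00416667 → 8; chars 88.

CQ59tf88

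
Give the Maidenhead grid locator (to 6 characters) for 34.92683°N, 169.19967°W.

AM54jw

Offset from 180°W / 90°S: lon 10.8003°, lat 124.9268°.
Field: 10.8003/20 → 0 → A, 124.9268/10 → 12 → M; chars AM.
Square: 10.8003/2 → 5, 4.9268/1 → 4; chars 54.
Subsquare: 0.8003/0.0833333 → 9 → j, 0.9268/0.0416667 → 22 → w; chars jw.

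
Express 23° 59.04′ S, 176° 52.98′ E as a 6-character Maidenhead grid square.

Add 180° to longitude and 90° to latitude: 356.8830, 66.0160.
Field: lon ⌊356.8830/20⌋ = 17 → R; lat ⌊66.0160/10⌋ = 6 → G.
Square: lon ⌊16.8830/2⌋ = 8; lat ⌊6.0160/1⌋ = 6.
Subsquare: lon ⌊0.8830/0.0833333⌋ = 10 → k; lat ⌊0.0160/0.0416667⌋ = 0 → a.

RG86ka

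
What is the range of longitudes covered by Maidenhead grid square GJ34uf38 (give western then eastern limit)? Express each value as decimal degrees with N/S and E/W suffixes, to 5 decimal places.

52.30833° W, 52.30000° W

Field G=6, J=9: +6·20° lon, +9·10° lat → SW at lon -60°, lat 0°.
Square 3, 4: +3·2° lon, +4·1° lat → SW at lon -54°, lat 4°.
Subsquare u=20, f=5: +20·0.0833333° lon, +5·0.0416667° lat → SW at lon -52.3333°, lat 4.20833°.
Extended square 3, 8: +3·0.00833333° lon, +8·0.00416667° lat → SW at lon -52.3083°, lat 4.24167°.
Cell spans 0.00833333° lon × 0.00416667° lat.
west 52.30833° W, east 52.30000° W.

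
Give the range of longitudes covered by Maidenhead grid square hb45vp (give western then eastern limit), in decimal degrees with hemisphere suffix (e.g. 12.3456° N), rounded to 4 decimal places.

30.2500° W, 30.1667° W

Field H=7, B=1: +7·20° lon, +1·10° lat → SW at lon -40°, lat -80°.
Square 4, 5: +4·2° lon, +5·1° lat → SW at lon -32°, lat -75°.
Subsquare v=21, p=15: +21·0.0833333° lon, +15·0.0416667° lat → SW at lon -30.25°, lat -74.375°.
Cell spans 0.0833333° lon × 0.0416667° lat.
west 30.2500° W, east 30.1667° W.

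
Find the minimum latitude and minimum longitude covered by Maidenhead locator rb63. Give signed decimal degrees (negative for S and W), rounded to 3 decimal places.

Field R=17, B=1: +17·20° lon, +1·10° lat → SW at lon 160°, lat -80°.
Square 6, 3: +6·2° lon, +3·1° lat → SW at lon 172°, lat -77°.
latitude -77.000, longitude 172.000.

-77.000, 172.000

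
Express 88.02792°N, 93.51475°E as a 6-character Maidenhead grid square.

Shift to the Maidenhead origin (180°W, 90°S): lon 273.5147, lat 178.0279.
Field (20°×10°, letters A–R): 273.5147/20 → 13 → N, 178.0279/10 → 17 → R; chars NR.
Square (2°×1°, digits 0–9): 13.5147/2 → 6, 8.0279/1 → 8; chars 68.
Subsquare (5′×2.5′, letters a–x): 1.5147/0.0833333 → 18 → s, 0.0279/0.0416667 → 0 → a; chars sa.

NR68sa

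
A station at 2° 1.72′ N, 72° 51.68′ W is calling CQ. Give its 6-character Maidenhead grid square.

Shift to the Maidenhead origin (180°W, 90°S): lon 107.1387, lat 92.0287.
Field: 107.1387/20 → 5 → F, 92.0287/10 → 9 → J; chars FJ.
Square: 7.1387/2 → 3, 2.0287/1 → 2; chars 32.
Subsquare: 1.1387/0.0833333 → 13 → n, 0.0287/0.0416667 → 0 → a; chars na.

FJ32na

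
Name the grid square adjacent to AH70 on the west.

AH60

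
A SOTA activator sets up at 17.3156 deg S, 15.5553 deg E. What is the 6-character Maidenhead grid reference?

JH72sq

Add 180° to longitude and 90° to latitude: 195.5553, 72.6844.
Field: 195.5553/20 → 9 → J, 72.6844/10 → 7 → H; chars JH.
Square: 15.5553/2 → 7, 2.6844/1 → 2; chars 72.
Subsquare: 1.5553/0.0833333 → 18 → s, 0.6844/0.0416667 → 16 → q; chars sq.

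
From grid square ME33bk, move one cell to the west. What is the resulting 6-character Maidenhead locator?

Longitude subsquare b = 1; −1 → 0 = a.
The latitude characters are unchanged.

ME33ak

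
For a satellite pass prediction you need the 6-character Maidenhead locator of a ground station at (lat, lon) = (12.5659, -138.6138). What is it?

CK02qn

Shift to the Maidenhead origin (180°W, 90°S): lon 41.3862, lat 102.5659.
Field (20°×10°, letters A–R): lon ⌊41.3862/20⌋ = 2 → C; lat ⌊102.5659/10⌋ = 10 → K.
Square (2°×1°, digits 0–9): lon ⌊1.3862/2⌋ = 0; lat ⌊2.5659/1⌋ = 2.
Subsquare (5′×2.5′, letters a–x): lon ⌊1.3862/0.0833333⌋ = 16 → q; lat ⌊0.5659/0.0416667⌋ = 13 → n.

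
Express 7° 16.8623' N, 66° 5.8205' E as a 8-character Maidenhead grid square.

MJ37bg17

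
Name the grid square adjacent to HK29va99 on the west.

HK29va89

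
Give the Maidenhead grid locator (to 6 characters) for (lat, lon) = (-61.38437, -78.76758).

Add 180° to longitude and 90° to latitude: 101.2324, 28.6156.
Field: 101.2324/20 → 5 → F, 28.6156/10 → 2 → C; chars FC.
Square: 1.2324/2 → 0, 8.6156/1 → 8; chars 08.
Subsquare: 1.2324/0.0833333 → 14 → o, 0.6156/0.0416667 → 14 → o; chars oo.

FC08oo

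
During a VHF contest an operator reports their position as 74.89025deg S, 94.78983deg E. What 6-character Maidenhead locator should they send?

NB75jc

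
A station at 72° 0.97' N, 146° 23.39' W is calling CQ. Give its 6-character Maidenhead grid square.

Add 180° to longitude and 90° to latitude: 33.6102, 162.0162.
Field: 33.6102/20 → 1 → B, 162.0162/10 → 16 → Q; chars BQ.
Square: 13.6102/2 → 6, 2.0162/1 → 2; chars 62.
Subsquare: 1.6102/0.0833333 → 19 → t, 0.0162/0.0416667 → 0 → a; chars ta.

BQ62ta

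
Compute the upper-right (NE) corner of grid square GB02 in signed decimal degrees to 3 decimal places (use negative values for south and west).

-77.000, -58.000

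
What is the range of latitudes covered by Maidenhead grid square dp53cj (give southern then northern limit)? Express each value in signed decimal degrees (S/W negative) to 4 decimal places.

63.3750, 63.4167

Field D=3, P=15: +3·20° lon, +15·10° lat → SW at lon -120°, lat 60°.
Square 5, 3: +5·2° lon, +3·1° lat → SW at lon -110°, lat 63°.
Subsquare c=2, j=9: +2·0.0833333° lon, +9·0.0416667° lat → SW at lon -109.833°, lat 63.375°.
Cell spans 0.0833333° lon × 0.0416667° lat.
south 63.3750, north 63.4167.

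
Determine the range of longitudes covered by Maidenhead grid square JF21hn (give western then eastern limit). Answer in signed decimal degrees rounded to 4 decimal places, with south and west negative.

Field J=9, F=5: +9·20° lon, +5·10° lat → SW at lon 0°, lat -40°.
Square 2, 1: +2·2° lon, +1·1° lat → SW at lon 4°, lat -39°.
Subsquare h=7, n=13: +7·0.0833333° lon, +13·0.0416667° lat → SW at lon 4.58333°, lat -38.4583°.
Cell spans 0.0833333° lon × 0.0416667° lat.
west 4.5833, east 4.6667.

4.5833, 4.6667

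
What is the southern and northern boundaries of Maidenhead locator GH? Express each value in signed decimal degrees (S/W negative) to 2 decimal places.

Field G=6, H=7: +6·20° lon, +7·10° lat → SW at lon -60°, lat -20°.
Cell spans 20° lon × 10° lat.
south -20.00, north -10.00.

-20.00, -10.00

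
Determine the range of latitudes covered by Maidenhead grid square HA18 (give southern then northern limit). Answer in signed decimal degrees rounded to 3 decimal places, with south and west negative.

-82.000, -81.000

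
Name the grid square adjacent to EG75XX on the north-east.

EG86aa

Longitude subsquare x = 23; +1 → 24, wraps to 0 = a, carry into square.
Longitude square 7; +1 → 8.
Latitude subsquare x = 23; +1 → 24, wraps to 0 = a, carry into square.
Latitude square 5; +1 → 6.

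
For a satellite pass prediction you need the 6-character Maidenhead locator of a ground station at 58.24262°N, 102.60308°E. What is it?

OO18hf

Add 180° to longitude and 90° to latitude: 282.6031, 148.2426.
Field (20°×10°, letters A–R): 282.6031/20 → 14 → O, 148.2426/10 → 14 → O; chars OO.
Square (2°×1°, digits 0–9): 2.6031/2 → 1, 8.2426/1 → 8; chars 18.
Subsquare (5′×2.5′, letters a–x): 0.6031/0.0833333 → 7 → h, 0.2426/0.0416667 → 5 → f; chars hf.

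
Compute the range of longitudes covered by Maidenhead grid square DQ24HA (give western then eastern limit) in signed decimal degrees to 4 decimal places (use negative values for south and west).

Field D=3, Q=16: +3·20° lon, +16·10° lat → SW at lon -120°, lat 70°.
Square 2, 4: +2·2° lon, +4·1° lat → SW at lon -116°, lat 74°.
Subsquare h=7, a=0: +7·0.0833333° lon, +0·0.0416667° lat → SW at lon -115.417°, lat 74°.
Cell spans 0.0833333° lon × 0.0416667° lat.
west -115.4167, east -115.3333.

-115.4167, -115.3333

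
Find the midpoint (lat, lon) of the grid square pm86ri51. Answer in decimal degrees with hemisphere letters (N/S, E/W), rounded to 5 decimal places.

Field P=15, M=12: +15·20° lon, +12·10° lat → SW at lon 120°, lat 30°.
Square 8, 6: +8·2° lon, +6·1° lat → SW at lon 136°, lat 36°.
Subsquare r=17, i=8: +17·0.0833333° lon, +8·0.0416667° lat → SW at lon 137.417°, lat 36.3333°.
Extended square 5, 1: +5·0.00833333° lon, +1·0.00416667° lat → SW at lon 137.458°, lat 36.3375°.
Cell spans 0.00833333° lon × 0.00416667° lat. Centre is SW corner plus half of each.
latitude 36.33958° N, longitude 137.46250° E.

36.33958° N, 137.46250° E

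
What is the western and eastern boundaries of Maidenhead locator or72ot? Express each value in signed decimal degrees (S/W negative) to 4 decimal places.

115.1667, 115.2500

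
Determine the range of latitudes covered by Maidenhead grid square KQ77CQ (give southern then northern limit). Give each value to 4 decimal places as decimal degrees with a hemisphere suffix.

77.6667° N, 77.7083° N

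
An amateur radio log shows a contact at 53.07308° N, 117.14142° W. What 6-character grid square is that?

DO13kb

Add 180° to longitude and 90° to latitude: 62.8586, 143.0731.
Field: lon ⌊62.8586/20⌋ = 3 → D; lat ⌊143.0731/10⌋ = 14 → O.
Square: lon ⌊2.8586/2⌋ = 1; lat ⌊3.0731/1⌋ = 3.
Subsquare: lon ⌊0.8586/0.0833333⌋ = 10 → k; lat ⌊0.0731/0.0416667⌋ = 1 → b.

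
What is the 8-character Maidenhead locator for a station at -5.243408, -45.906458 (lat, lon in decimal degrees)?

GI74bs11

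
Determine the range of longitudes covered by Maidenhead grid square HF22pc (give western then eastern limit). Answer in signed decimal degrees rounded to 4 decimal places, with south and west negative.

-34.7500, -34.6667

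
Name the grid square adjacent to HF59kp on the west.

HF59jp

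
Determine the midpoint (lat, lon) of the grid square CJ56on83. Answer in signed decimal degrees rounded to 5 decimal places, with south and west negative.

Field C=2, J=9: +2·20° lon, +9·10° lat → SW at lon -140°, lat 0°.
Square 5, 6: +5·2° lon, +6·1° lat → SW at lon -130°, lat 6°.
Subsquare o=14, n=13: +14·0.0833333° lon, +13·0.0416667° lat → SW at lon -128.833°, lat 6.54167°.
Extended square 8, 3: +8·0.00833333° lon, +3·0.00416667° lat → SW at lon -128.767°, lat 6.55417°.
Cell spans 0.00833333° lon × 0.00416667° lat. Centre is SW corner plus half of each.
latitude 6.55625, longitude -128.76250.

6.55625, -128.76250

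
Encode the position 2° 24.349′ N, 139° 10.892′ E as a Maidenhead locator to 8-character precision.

PJ92oj17

Add 180° to longitude and 90° to latitude: 319.18153, 92.40582.
Field: lon ⌊319.18153/20⌋ = 15 → P; lat ⌊92.40582/10⌋ = 9 → J.
Square: lon ⌊19.18153/2⌋ = 9; lat ⌊2.40582/1⌋ = 2.
Subsquare: lon ⌊1.18153/0.0833333⌋ = 14 → o; lat ⌊0.40582/0.0416667⌋ = 9 → j.
Extended square: lon ⌊0.01487/0.00833333⌋ = 1; lat ⌊0.03082/0.00416667⌋ = 7.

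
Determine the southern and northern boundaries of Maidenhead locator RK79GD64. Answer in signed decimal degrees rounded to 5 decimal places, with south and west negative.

19.14167, 19.14583

Field R=17, K=10: +17·20° lon, +10·10° lat → SW at lon 160°, lat 10°.
Square 7, 9: +7·2° lon, +9·1° lat → SW at lon 174°, lat 19°.
Subsquare g=6, d=3: +6·0.0833333° lon, +3·0.0416667° lat → SW at lon 174.5°, lat 19.125°.
Extended square 6, 4: +6·0.00833333° lon, +4·0.00416667° lat → SW at lon 174.55°, lat 19.1417°.
Cell spans 0.00833333° lon × 0.00416667° lat.
south 19.14167, north 19.14583.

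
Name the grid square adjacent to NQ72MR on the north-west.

Longitude subsquare m = 12; −1 → 11 = l.
Latitude subsquare r = 17; +1 → 18 = s.

NQ72ls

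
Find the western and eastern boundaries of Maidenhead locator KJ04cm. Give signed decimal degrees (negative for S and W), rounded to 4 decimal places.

Field K=10, J=9: +10·20° lon, +9·10° lat → SW at lon 20°, lat 0°.
Square 0, 4: +0·2° lon, +4·1° lat → SW at lon 20°, lat 4°.
Subsquare c=2, m=12: +2·0.0833333° lon, +12·0.0416667° lat → SW at lon 20.1667°, lat 4.5°.
Cell spans 0.0833333° lon × 0.0416667° lat.
west 20.1667, east 20.2500.

20.1667, 20.2500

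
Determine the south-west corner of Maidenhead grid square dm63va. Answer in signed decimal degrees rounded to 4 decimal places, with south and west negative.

33.0000, -106.2500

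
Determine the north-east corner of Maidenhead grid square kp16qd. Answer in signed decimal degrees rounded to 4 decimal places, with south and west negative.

Field K=10, P=15: +10·20° lon, +15·10° lat → SW at lon 20°, lat 60°.
Square 1, 6: +1·2° lon, +6·1° lat → SW at lon 22°, lat 66°.
Subsquare q=16, d=3: +16·0.0833333° lon, +3·0.0416667° lat → SW at lon 23.3333°, lat 66.125°.
Cell spans 0.0833333° lon × 0.0416667° lat. NE corner is SW corner plus one full cell.
latitude 66.1667, longitude 23.4167.

66.1667, 23.4167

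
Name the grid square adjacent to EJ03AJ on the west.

Longitude subsquare a = 0; −1 → -1, wraps to 23 = x, carry into square.
Longitude square 0; −1 → -1, wraps to 9, carry into field.
Longitude field E = 4; −1 → 3 = D.
The latitude characters are unchanged.

DJ93xj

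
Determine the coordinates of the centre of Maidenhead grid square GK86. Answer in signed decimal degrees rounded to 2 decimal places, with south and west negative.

16.50, -43.00

Field G=6, K=10: +6·20° lon, +10·10° lat → SW at lon -60°, lat 10°.
Square 8, 6: +8·2° lon, +6·1° lat → SW at lon -44°, lat 16°.
Cell spans 2° lon × 1° lat. Centre is SW corner plus half of each.
latitude 16.50, longitude -43.00.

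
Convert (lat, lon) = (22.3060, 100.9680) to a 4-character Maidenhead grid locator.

Shift to the Maidenhead origin (180°W, 90°S): lon 280.97, lat 112.31.
Field (20°×10°, letters A–R): 280.97/20 → 14 → O, 112.31/10 → 11 → L; chars OL.
Square (2°×1°, digits 0–9): 0.97/2 → 0, 2.31/1 → 2; chars 02.

OL02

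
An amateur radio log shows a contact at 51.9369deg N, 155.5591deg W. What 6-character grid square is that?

Offset from 180°W / 90°S: lon 24.4409°, lat 141.9369°.
Field: lon ⌊24.4409/20⌋ = 1 → B; lat ⌊141.9369/10⌋ = 14 → O.
Square: lon ⌊4.4409/2⌋ = 2; lat ⌊1.9369/1⌋ = 1.
Subsquare: lon ⌊0.4409/0.0833333⌋ = 5 → f; lat ⌊0.9369/0.0416667⌋ = 22 → w.

BO21fw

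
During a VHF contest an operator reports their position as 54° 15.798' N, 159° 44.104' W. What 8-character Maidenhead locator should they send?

BO04dg13

Shift to the Maidenhead origin (180°W, 90°S): lon 20.26493, lat 144.26330.
Field: 20.26493/20 → 1 → B, 144.26330/10 → 14 → O; chars BO.
Square: 0.26493/2 → 0, 4.26330/1 → 4; chars 04.
Subsquare: 0.26493/0.0833333 → 3 → d, 0.26330/0.0416667 → 6 → g; chars dg.
Extended square: 0.01493/0.00833333 → 1, 0.01330/0.00416667 → 3; chars 13.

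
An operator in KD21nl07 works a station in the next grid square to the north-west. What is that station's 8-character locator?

KD21ml98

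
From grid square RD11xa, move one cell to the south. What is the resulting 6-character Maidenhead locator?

Latitude subsquare a = 0; −1 → -1, wraps to 23 = x, carry into square.
Latitude square 1; −1 → 0.
The longitude characters are unchanged.

RD10xx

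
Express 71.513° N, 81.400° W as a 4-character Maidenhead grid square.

Add 180° to longitude and 90° to latitude: 98.60, 161.51.
Field: 98.60/20 → 4 → E, 161.51/10 → 16 → Q; chars EQ.
Square: 18.60/2 → 9, 1.51/1 → 1; chars 91.

EQ91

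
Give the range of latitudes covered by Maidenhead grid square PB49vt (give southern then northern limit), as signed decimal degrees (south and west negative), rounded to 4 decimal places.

-70.2083, -70.1667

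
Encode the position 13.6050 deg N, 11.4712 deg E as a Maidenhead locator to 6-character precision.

Offset from 180°W / 90°S: lon 191.4712°, lat 103.6050°.
Field (20°×10°, letters A–R): 191.4712/20 → 9 → J, 103.6050/10 → 10 → K; chars JK.
Square (2°×1°, digits 0–9): 11.4712/2 → 5, 3.6050/1 → 3; chars 53.
Subsquare (5′×2.5′, letters a–x): 1.4712/0.0833333 → 17 → r, 0.6050/0.0416667 → 14 → o; chars ro.

JK53ro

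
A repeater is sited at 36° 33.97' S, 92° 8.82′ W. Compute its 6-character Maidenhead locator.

EF33wk

Add 180° to longitude and 90° to latitude: 87.8530, 53.4338.
Field (20°×10°, letters A–R): lon ⌊87.8530/20⌋ = 4 → E; lat ⌊53.4338/10⌋ = 5 → F.
Square (2°×1°, digits 0–9): lon ⌊7.8530/2⌋ = 3; lat ⌊3.4338/1⌋ = 3.
Subsquare (5′×2.5′, letters a–x): lon ⌊1.8530/0.0833333⌋ = 22 → w; lat ⌊0.4338/0.0416667⌋ = 10 → k.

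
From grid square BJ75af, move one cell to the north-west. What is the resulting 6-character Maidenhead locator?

BJ65xg

Longitude subsquare a = 0; −1 → -1, wraps to 23 = x, carry into square.
Longitude square 7; −1 → 6.
Latitude subsquare f = 5; +1 → 6 = g.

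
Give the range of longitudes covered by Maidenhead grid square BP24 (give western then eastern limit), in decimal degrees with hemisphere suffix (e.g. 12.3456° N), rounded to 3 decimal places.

156.000° W, 154.000° W

Field B=1, P=15: +1·20° lon, +15·10° lat → SW at lon -160°, lat 60°.
Square 2, 4: +2·2° lon, +4·1° lat → SW at lon -156°, lat 64°.
Cell spans 2° lon × 1° lat.
west 156.000° W, east 154.000° W.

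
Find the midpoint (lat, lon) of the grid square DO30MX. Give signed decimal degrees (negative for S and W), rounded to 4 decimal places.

50.9792, -112.9583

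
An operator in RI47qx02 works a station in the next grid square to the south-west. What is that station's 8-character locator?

Longitude extended square 0; −1 → -1, wraps to 9, carry into subsquare.
Longitude subsquare q = 16; −1 → 15 = p.
Latitude extended square 2; −1 → 1.

RI47px91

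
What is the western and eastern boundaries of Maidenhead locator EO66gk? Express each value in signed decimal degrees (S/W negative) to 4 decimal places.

-87.5000, -87.4167

Field E=4, O=14: +4·20° lon, +14·10° lat → SW at lon -100°, lat 50°.
Square 6, 6: +6·2° lon, +6·1° lat → SW at lon -88°, lat 56°.
Subsquare g=6, k=10: +6·0.0833333° lon, +10·0.0416667° lat → SW at lon -87.5°, lat 56.4167°.
Cell spans 0.0833333° lon × 0.0416667° lat.
west -87.5000, east -87.4167.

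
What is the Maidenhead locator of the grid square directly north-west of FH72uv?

Longitude subsquare u = 20; −1 → 19 = t.
Latitude subsquare v = 21; +1 → 22 = w.

FH72tw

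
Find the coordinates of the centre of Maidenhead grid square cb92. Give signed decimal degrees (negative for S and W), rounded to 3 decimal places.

Field C=2, B=1: +2·20° lon, +1·10° lat → SW at lon -140°, lat -80°.
Square 9, 2: +9·2° lon, +2·1° lat → SW at lon -122°, lat -78°.
Cell spans 2° lon × 1° lat. Centre is SW corner plus half of each.
latitude -77.500, longitude -121.000.

-77.500, -121.000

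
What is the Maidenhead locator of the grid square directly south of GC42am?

Latitude subsquare m = 12; −1 → 11 = l.
The longitude characters are unchanged.

GC42al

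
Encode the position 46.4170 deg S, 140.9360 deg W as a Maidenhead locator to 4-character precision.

BE93

Offset from 180°W / 90°S: lon 39.06°, lat 43.58°.
Field: 39.06/20 → 1 → B, 43.58/10 → 4 → E; chars BE.
Square: 19.06/2 → 9, 3.58/1 → 3; chars 93.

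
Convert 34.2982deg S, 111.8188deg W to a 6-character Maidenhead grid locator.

DF45cq

Add 180° to longitude and 90° to latitude: 68.1812, 55.7018.
Field: lon ⌊68.1812/20⌋ = 3 → D; lat ⌊55.7018/10⌋ = 5 → F.
Square: lon ⌊8.1812/2⌋ = 4; lat ⌊5.7018/1⌋ = 5.
Subsquare: lon ⌊0.1812/0.0833333⌋ = 2 → c; lat ⌊0.7018/0.0416667⌋ = 16 → q.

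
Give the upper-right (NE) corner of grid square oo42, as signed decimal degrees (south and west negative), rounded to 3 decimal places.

Field O=14, O=14: +14·20° lon, +14·10° lat → SW at lon 100°, lat 50°.
Square 4, 2: +4·2° lon, +2·1° lat → SW at lon 108°, lat 52°.
Cell spans 2° lon × 1° lat. NE corner is SW corner plus one full cell.
latitude 53.000, longitude 110.000.

53.000, 110.000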